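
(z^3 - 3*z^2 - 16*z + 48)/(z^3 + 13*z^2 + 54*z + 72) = (z^2 - 7*z + 12)/(z^2 + 9*z + 18)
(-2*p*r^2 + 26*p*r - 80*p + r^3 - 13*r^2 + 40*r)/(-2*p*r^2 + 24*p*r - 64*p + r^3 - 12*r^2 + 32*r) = (r - 5)/(r - 4)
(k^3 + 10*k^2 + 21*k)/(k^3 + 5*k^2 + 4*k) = (k^2 + 10*k + 21)/(k^2 + 5*k + 4)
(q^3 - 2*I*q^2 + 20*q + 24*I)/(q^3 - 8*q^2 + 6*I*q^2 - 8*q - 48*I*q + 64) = (q^2 - 4*I*q + 12)/(q^2 + 4*q*(-2 + I) - 32*I)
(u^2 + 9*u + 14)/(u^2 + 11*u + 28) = (u + 2)/(u + 4)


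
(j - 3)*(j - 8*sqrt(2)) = j^2 - 8*sqrt(2)*j - 3*j + 24*sqrt(2)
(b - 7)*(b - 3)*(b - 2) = b^3 - 12*b^2 + 41*b - 42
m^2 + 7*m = m*(m + 7)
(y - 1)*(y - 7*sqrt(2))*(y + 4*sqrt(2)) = y^3 - 3*sqrt(2)*y^2 - y^2 - 56*y + 3*sqrt(2)*y + 56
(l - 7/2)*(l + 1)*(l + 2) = l^3 - l^2/2 - 17*l/2 - 7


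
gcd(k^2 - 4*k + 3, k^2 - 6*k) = 1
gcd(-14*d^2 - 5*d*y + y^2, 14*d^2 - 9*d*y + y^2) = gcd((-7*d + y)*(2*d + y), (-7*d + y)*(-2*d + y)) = -7*d + y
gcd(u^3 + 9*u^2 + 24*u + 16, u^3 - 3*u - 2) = u + 1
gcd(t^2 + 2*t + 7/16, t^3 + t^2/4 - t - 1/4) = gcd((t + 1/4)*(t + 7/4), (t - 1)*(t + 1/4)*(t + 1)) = t + 1/4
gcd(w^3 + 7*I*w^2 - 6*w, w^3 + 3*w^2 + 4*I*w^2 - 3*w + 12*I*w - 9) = w + I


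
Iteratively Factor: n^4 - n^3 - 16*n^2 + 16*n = (n + 4)*(n^3 - 5*n^2 + 4*n) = (n - 4)*(n + 4)*(n^2 - n) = (n - 4)*(n - 1)*(n + 4)*(n)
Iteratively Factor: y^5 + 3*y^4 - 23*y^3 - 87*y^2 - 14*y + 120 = (y + 4)*(y^4 - y^3 - 19*y^2 - 11*y + 30) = (y + 3)*(y + 4)*(y^3 - 4*y^2 - 7*y + 10) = (y - 1)*(y + 3)*(y + 4)*(y^2 - 3*y - 10) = (y - 1)*(y + 2)*(y + 3)*(y + 4)*(y - 5)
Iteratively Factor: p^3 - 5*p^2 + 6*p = (p)*(p^2 - 5*p + 6) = p*(p - 2)*(p - 3)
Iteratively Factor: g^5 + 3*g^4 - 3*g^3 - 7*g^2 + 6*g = (g)*(g^4 + 3*g^3 - 3*g^2 - 7*g + 6) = g*(g - 1)*(g^3 + 4*g^2 + g - 6) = g*(g - 1)^2*(g^2 + 5*g + 6) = g*(g - 1)^2*(g + 2)*(g + 3)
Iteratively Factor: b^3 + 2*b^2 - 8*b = (b + 4)*(b^2 - 2*b) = (b - 2)*(b + 4)*(b)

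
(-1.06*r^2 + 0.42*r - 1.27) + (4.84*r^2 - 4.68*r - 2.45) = 3.78*r^2 - 4.26*r - 3.72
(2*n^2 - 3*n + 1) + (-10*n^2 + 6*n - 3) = -8*n^2 + 3*n - 2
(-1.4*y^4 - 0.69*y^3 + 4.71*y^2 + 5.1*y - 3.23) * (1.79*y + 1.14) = -2.506*y^5 - 2.8311*y^4 + 7.6443*y^3 + 14.4984*y^2 + 0.0322999999999993*y - 3.6822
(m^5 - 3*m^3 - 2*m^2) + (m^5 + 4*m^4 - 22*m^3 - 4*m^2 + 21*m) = 2*m^5 + 4*m^4 - 25*m^3 - 6*m^2 + 21*m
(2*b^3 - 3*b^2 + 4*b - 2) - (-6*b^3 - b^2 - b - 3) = 8*b^3 - 2*b^2 + 5*b + 1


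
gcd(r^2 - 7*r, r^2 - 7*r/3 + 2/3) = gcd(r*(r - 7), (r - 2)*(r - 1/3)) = 1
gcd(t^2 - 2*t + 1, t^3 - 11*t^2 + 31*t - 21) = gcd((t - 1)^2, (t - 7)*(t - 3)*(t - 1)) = t - 1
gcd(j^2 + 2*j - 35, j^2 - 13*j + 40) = j - 5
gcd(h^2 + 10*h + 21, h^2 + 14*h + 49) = h + 7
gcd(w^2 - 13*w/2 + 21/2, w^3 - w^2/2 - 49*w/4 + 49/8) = w - 7/2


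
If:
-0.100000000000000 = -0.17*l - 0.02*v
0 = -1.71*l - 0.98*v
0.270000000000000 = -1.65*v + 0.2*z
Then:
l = 0.74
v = -1.29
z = -9.31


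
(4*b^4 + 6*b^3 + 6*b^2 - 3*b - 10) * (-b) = -4*b^5 - 6*b^4 - 6*b^3 + 3*b^2 + 10*b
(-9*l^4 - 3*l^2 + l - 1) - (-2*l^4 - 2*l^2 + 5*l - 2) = -7*l^4 - l^2 - 4*l + 1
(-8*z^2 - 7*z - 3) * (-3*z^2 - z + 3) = 24*z^4 + 29*z^3 - 8*z^2 - 18*z - 9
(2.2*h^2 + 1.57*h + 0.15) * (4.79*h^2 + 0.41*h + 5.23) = 10.538*h^4 + 8.4223*h^3 + 12.8682*h^2 + 8.2726*h + 0.7845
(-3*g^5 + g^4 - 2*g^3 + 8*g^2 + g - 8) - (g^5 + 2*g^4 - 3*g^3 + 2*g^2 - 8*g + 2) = -4*g^5 - g^4 + g^3 + 6*g^2 + 9*g - 10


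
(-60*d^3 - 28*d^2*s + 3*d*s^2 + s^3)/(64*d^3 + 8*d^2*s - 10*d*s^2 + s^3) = (-30*d^2 + d*s + s^2)/(32*d^2 - 12*d*s + s^2)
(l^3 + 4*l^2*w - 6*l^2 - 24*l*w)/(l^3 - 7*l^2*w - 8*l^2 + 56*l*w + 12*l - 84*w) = l*(-l - 4*w)/(-l^2 + 7*l*w + 2*l - 14*w)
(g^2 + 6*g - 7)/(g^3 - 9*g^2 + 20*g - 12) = (g + 7)/(g^2 - 8*g + 12)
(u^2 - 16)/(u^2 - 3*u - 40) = (16 - u^2)/(-u^2 + 3*u + 40)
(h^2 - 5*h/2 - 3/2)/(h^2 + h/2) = (h - 3)/h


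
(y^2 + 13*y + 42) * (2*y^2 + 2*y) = 2*y^4 + 28*y^3 + 110*y^2 + 84*y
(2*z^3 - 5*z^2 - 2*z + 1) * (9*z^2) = 18*z^5 - 45*z^4 - 18*z^3 + 9*z^2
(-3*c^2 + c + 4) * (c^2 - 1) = -3*c^4 + c^3 + 7*c^2 - c - 4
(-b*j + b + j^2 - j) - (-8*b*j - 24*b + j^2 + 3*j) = 7*b*j + 25*b - 4*j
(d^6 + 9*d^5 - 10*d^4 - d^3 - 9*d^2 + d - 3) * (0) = 0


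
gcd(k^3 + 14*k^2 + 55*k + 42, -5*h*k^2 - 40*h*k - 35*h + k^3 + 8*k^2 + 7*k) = k^2 + 8*k + 7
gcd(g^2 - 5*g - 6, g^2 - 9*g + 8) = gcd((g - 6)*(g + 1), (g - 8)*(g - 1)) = 1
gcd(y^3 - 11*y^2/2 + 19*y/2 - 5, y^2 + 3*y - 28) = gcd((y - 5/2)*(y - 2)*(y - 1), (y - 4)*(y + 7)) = 1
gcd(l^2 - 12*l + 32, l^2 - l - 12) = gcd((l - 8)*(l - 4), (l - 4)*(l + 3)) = l - 4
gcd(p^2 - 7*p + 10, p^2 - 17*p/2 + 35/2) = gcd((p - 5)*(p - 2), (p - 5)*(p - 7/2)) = p - 5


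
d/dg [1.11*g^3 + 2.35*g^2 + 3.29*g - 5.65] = 3.33*g^2 + 4.7*g + 3.29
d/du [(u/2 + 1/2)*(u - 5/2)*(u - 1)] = 3*u^2/2 - 5*u/2 - 1/2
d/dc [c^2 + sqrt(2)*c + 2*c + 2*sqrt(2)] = 2*c + sqrt(2) + 2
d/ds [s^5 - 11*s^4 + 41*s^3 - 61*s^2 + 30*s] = 5*s^4 - 44*s^3 + 123*s^2 - 122*s + 30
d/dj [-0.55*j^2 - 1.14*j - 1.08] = -1.1*j - 1.14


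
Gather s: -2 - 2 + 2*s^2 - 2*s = 2*s^2 - 2*s - 4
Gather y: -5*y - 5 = -5*y - 5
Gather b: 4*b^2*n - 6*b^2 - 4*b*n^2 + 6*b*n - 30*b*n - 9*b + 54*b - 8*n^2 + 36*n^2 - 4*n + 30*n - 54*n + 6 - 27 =b^2*(4*n - 6) + b*(-4*n^2 - 24*n + 45) + 28*n^2 - 28*n - 21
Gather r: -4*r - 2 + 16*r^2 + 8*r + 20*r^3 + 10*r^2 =20*r^3 + 26*r^2 + 4*r - 2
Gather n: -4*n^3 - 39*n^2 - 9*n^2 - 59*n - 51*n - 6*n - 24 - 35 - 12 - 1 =-4*n^3 - 48*n^2 - 116*n - 72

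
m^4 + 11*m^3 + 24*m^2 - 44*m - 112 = (m - 2)*(m + 2)*(m + 4)*(m + 7)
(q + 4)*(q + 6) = q^2 + 10*q + 24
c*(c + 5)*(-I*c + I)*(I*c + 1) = c^4 + 4*c^3 - I*c^3 - 5*c^2 - 4*I*c^2 + 5*I*c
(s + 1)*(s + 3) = s^2 + 4*s + 3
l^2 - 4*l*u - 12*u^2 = (l - 6*u)*(l + 2*u)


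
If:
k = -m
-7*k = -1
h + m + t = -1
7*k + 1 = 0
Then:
No Solution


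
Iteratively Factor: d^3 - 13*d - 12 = (d + 1)*(d^2 - d - 12) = (d - 4)*(d + 1)*(d + 3)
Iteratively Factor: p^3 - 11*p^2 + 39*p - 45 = (p - 3)*(p^2 - 8*p + 15) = (p - 5)*(p - 3)*(p - 3)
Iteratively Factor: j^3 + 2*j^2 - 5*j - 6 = (j + 1)*(j^2 + j - 6) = (j + 1)*(j + 3)*(j - 2)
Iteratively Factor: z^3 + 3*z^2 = (z + 3)*(z^2) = z*(z + 3)*(z)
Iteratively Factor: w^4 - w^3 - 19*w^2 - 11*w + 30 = (w + 2)*(w^3 - 3*w^2 - 13*w + 15) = (w + 2)*(w + 3)*(w^2 - 6*w + 5) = (w - 1)*(w + 2)*(w + 3)*(w - 5)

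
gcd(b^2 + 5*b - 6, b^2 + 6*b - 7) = b - 1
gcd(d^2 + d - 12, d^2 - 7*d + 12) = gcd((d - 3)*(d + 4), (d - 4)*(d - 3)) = d - 3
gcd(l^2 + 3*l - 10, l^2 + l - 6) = l - 2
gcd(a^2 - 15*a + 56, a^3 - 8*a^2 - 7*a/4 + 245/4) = a - 7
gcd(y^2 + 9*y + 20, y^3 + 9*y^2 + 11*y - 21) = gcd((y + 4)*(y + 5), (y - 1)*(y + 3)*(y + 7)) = 1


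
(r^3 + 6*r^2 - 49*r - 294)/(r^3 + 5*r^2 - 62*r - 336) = (r - 7)/(r - 8)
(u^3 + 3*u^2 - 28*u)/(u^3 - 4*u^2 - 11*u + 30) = u*(u^2 + 3*u - 28)/(u^3 - 4*u^2 - 11*u + 30)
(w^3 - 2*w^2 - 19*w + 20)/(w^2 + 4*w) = w - 6 + 5/w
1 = 1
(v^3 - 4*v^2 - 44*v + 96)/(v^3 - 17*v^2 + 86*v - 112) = (v + 6)/(v - 7)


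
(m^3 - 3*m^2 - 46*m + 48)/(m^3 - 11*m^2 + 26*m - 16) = (m + 6)/(m - 2)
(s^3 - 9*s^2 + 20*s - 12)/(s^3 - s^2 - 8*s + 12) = (s^2 - 7*s + 6)/(s^2 + s - 6)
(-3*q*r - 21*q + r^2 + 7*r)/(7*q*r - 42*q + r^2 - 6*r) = (-3*q*r - 21*q + r^2 + 7*r)/(7*q*r - 42*q + r^2 - 6*r)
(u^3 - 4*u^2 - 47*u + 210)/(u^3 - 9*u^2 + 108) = (u^2 + 2*u - 35)/(u^2 - 3*u - 18)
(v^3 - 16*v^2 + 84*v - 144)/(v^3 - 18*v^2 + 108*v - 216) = (v - 4)/(v - 6)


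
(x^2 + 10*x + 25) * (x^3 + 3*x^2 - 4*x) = x^5 + 13*x^4 + 51*x^3 + 35*x^2 - 100*x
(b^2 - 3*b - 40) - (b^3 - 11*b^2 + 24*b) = -b^3 + 12*b^2 - 27*b - 40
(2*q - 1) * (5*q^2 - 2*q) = 10*q^3 - 9*q^2 + 2*q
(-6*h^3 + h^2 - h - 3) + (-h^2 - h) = -6*h^3 - 2*h - 3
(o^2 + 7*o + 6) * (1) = o^2 + 7*o + 6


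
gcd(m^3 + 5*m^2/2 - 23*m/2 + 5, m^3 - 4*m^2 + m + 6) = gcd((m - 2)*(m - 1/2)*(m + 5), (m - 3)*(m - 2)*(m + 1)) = m - 2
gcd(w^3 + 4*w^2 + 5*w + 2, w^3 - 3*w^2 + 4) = w + 1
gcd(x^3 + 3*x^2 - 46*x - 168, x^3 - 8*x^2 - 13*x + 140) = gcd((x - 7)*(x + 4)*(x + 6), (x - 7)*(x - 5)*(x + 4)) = x^2 - 3*x - 28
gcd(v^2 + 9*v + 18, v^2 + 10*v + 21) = v + 3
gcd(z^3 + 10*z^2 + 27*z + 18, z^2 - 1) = z + 1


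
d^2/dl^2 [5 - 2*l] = 0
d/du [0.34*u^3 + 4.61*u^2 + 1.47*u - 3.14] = 1.02*u^2 + 9.22*u + 1.47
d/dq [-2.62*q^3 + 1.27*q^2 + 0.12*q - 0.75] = -7.86*q^2 + 2.54*q + 0.12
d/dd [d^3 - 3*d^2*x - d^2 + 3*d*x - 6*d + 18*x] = 3*d^2 - 6*d*x - 2*d + 3*x - 6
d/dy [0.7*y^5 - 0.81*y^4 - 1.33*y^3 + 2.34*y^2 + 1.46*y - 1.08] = 3.5*y^4 - 3.24*y^3 - 3.99*y^2 + 4.68*y + 1.46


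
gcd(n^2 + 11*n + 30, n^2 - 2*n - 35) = n + 5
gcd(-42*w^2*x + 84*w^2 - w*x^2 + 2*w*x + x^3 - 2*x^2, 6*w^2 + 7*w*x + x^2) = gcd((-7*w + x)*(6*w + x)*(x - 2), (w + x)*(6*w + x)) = 6*w + x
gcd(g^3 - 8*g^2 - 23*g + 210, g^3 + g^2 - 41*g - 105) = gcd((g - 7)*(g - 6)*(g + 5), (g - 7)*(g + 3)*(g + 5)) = g^2 - 2*g - 35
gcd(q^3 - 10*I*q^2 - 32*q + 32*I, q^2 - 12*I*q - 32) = q - 4*I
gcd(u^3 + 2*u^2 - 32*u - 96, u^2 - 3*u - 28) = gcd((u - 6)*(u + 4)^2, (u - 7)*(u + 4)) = u + 4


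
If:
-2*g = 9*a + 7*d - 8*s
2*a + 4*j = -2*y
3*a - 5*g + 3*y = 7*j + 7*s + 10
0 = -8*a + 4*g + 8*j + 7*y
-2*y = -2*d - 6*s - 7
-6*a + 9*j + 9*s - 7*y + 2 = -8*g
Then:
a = -26571/6829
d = 20427/6829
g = -54987/6829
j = 59539/13658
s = -51531/13658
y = -32968/6829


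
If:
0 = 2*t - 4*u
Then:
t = 2*u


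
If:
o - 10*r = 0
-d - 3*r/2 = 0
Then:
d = -3*r/2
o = 10*r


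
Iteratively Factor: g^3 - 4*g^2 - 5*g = (g)*(g^2 - 4*g - 5) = g*(g - 5)*(g + 1)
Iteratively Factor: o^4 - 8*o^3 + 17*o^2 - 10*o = (o - 2)*(o^3 - 6*o^2 + 5*o) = (o - 2)*(o - 1)*(o^2 - 5*o) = o*(o - 2)*(o - 1)*(o - 5)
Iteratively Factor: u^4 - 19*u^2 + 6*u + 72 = (u - 3)*(u^3 + 3*u^2 - 10*u - 24) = (u - 3)*(u + 4)*(u^2 - u - 6) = (u - 3)^2*(u + 4)*(u + 2)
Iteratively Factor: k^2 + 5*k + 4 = (k + 1)*(k + 4)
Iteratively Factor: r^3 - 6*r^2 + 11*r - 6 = (r - 2)*(r^2 - 4*r + 3) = (r - 2)*(r - 1)*(r - 3)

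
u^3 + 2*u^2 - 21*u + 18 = (u - 3)*(u - 1)*(u + 6)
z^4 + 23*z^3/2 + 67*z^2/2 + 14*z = z*(z + 1/2)*(z + 4)*(z + 7)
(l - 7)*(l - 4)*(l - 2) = l^3 - 13*l^2 + 50*l - 56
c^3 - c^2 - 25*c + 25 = (c - 5)*(c - 1)*(c + 5)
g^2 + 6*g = g*(g + 6)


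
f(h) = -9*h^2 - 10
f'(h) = -18*h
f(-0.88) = -16.97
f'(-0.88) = 15.84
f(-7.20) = -476.56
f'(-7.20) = 129.60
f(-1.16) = -22.11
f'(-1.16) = 20.88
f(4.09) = -160.55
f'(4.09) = -73.62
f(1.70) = -36.01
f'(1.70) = -30.60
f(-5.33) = -265.68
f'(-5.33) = 95.94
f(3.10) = -96.49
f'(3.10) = -55.80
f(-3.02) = -92.08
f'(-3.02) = 54.36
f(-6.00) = -334.00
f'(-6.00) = 108.00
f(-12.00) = -1306.00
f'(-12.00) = 216.00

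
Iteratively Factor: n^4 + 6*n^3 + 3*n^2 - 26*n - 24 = (n - 2)*(n^3 + 8*n^2 + 19*n + 12) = (n - 2)*(n + 4)*(n^2 + 4*n + 3) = (n - 2)*(n + 1)*(n + 4)*(n + 3)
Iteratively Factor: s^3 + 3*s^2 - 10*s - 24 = (s - 3)*(s^2 + 6*s + 8) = (s - 3)*(s + 4)*(s + 2)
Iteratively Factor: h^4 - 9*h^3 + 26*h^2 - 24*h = (h)*(h^3 - 9*h^2 + 26*h - 24) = h*(h - 2)*(h^2 - 7*h + 12) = h*(h - 4)*(h - 2)*(h - 3)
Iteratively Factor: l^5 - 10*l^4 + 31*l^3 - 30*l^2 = (l - 5)*(l^4 - 5*l^3 + 6*l^2) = (l - 5)*(l - 3)*(l^3 - 2*l^2) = l*(l - 5)*(l - 3)*(l^2 - 2*l) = l*(l - 5)*(l - 3)*(l - 2)*(l)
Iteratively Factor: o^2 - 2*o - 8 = (o + 2)*(o - 4)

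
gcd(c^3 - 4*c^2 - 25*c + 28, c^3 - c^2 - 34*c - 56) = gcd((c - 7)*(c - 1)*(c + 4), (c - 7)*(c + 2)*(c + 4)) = c^2 - 3*c - 28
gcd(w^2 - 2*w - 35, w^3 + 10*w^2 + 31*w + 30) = w + 5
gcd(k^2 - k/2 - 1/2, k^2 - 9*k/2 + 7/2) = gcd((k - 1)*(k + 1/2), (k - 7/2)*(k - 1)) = k - 1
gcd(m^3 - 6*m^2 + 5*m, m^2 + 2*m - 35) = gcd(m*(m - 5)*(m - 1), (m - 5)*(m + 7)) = m - 5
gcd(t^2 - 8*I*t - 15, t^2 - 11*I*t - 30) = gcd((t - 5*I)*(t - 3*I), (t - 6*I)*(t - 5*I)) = t - 5*I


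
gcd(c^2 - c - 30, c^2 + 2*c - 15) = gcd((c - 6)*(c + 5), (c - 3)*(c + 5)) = c + 5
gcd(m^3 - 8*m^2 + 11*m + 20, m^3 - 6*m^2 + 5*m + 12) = m^2 - 3*m - 4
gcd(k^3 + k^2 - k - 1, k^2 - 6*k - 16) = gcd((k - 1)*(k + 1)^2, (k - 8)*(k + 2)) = 1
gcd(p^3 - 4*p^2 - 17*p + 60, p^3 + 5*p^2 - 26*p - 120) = p^2 - p - 20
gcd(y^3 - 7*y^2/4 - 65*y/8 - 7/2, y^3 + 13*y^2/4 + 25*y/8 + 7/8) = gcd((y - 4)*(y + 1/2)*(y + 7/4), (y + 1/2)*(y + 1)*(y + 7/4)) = y^2 + 9*y/4 + 7/8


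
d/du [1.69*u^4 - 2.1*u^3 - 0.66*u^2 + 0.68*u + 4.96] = 6.76*u^3 - 6.3*u^2 - 1.32*u + 0.68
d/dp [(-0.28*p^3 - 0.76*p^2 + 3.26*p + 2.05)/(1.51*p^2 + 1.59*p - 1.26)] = (-0.4228*p^4 - 0.8904*p^3 - 5.0726*p^2 - 4.2758*p - 7.3671)/(2.2801*p^4 + 4.8018*p^3 - 1.2771*p^2 - 4.0068*p + 1.5876)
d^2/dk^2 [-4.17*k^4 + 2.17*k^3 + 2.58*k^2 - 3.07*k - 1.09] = -50.04*k^2 + 13.02*k + 5.16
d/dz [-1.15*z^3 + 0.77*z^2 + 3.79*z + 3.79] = -3.45*z^2 + 1.54*z + 3.79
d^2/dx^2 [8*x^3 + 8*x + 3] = 48*x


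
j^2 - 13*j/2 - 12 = (j - 8)*(j + 3/2)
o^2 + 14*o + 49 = (o + 7)^2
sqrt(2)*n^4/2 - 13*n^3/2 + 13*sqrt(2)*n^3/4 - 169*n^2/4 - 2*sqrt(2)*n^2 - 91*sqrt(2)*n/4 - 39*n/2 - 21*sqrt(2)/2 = (n + 1/2)*(n + 6)*(n - 7*sqrt(2))*(sqrt(2)*n/2 + 1/2)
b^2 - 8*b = b*(b - 8)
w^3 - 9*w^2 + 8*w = w*(w - 8)*(w - 1)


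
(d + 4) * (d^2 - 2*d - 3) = d^3 + 2*d^2 - 11*d - 12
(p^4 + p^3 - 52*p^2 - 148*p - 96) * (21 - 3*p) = -3*p^5 + 18*p^4 + 177*p^3 - 648*p^2 - 2820*p - 2016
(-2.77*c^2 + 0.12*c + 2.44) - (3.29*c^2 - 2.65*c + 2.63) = -6.06*c^2 + 2.77*c - 0.19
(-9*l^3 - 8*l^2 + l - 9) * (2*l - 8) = -18*l^4 + 56*l^3 + 66*l^2 - 26*l + 72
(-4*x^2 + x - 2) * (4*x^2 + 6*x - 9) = -16*x^4 - 20*x^3 + 34*x^2 - 21*x + 18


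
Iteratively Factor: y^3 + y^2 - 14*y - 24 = (y + 2)*(y^2 - y - 12) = (y + 2)*(y + 3)*(y - 4)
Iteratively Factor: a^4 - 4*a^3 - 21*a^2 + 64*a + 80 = (a + 1)*(a^3 - 5*a^2 - 16*a + 80) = (a + 1)*(a + 4)*(a^2 - 9*a + 20) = (a - 4)*(a + 1)*(a + 4)*(a - 5)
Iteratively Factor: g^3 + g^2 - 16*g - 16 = (g + 1)*(g^2 - 16) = (g - 4)*(g + 1)*(g + 4)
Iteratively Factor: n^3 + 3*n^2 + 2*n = (n)*(n^2 + 3*n + 2) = n*(n + 2)*(n + 1)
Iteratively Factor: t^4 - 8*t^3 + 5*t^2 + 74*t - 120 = (t - 5)*(t^3 - 3*t^2 - 10*t + 24) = (t - 5)*(t - 2)*(t^2 - t - 12) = (t - 5)*(t - 2)*(t + 3)*(t - 4)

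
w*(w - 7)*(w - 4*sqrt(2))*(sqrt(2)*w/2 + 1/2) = sqrt(2)*w^4/2 - 7*sqrt(2)*w^3/2 - 7*w^3/2 - 2*sqrt(2)*w^2 + 49*w^2/2 + 14*sqrt(2)*w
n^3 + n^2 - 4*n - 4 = (n - 2)*(n + 1)*(n + 2)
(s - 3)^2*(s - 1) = s^3 - 7*s^2 + 15*s - 9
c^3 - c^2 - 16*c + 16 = (c - 4)*(c - 1)*(c + 4)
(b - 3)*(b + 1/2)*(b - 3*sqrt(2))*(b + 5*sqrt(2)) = b^4 - 5*b^3/2 + 2*sqrt(2)*b^3 - 63*b^2/2 - 5*sqrt(2)*b^2 - 3*sqrt(2)*b + 75*b + 45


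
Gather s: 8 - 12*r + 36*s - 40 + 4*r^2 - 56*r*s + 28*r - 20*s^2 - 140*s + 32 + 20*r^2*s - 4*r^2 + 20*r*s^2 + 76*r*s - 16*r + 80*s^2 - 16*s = s^2*(20*r + 60) + s*(20*r^2 + 20*r - 120)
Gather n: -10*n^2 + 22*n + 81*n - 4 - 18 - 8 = -10*n^2 + 103*n - 30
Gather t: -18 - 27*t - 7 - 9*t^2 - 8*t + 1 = -9*t^2 - 35*t - 24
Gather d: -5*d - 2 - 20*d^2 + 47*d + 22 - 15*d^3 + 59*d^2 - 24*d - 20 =-15*d^3 + 39*d^2 + 18*d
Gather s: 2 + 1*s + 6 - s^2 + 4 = -s^2 + s + 12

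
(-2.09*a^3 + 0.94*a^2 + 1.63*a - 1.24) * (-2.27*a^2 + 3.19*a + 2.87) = 4.7443*a^5 - 8.8009*a^4 - 6.6998*a^3 + 10.7123*a^2 + 0.7225*a - 3.5588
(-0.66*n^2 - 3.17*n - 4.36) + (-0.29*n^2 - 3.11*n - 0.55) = -0.95*n^2 - 6.28*n - 4.91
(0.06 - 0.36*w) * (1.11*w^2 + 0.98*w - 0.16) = -0.3996*w^3 - 0.2862*w^2 + 0.1164*w - 0.0096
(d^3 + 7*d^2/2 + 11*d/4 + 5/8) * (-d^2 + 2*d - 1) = -d^5 - 3*d^4/2 + 13*d^3/4 + 11*d^2/8 - 3*d/2 - 5/8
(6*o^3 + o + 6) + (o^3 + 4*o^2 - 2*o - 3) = 7*o^3 + 4*o^2 - o + 3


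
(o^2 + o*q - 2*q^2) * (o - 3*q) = o^3 - 2*o^2*q - 5*o*q^2 + 6*q^3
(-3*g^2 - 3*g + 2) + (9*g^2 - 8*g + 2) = 6*g^2 - 11*g + 4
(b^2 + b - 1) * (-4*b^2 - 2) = -4*b^4 - 4*b^3 + 2*b^2 - 2*b + 2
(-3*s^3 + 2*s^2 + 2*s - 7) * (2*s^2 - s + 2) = -6*s^5 + 7*s^4 - 4*s^3 - 12*s^2 + 11*s - 14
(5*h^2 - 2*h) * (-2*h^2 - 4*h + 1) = -10*h^4 - 16*h^3 + 13*h^2 - 2*h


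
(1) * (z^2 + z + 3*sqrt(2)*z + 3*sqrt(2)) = z^2 + z + 3*sqrt(2)*z + 3*sqrt(2)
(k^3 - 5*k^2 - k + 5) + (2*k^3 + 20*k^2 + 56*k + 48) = 3*k^3 + 15*k^2 + 55*k + 53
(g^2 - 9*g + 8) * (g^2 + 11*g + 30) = g^4 + 2*g^3 - 61*g^2 - 182*g + 240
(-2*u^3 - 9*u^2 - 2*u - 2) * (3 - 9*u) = 18*u^4 + 75*u^3 - 9*u^2 + 12*u - 6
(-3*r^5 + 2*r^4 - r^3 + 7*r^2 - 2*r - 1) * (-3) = 9*r^5 - 6*r^4 + 3*r^3 - 21*r^2 + 6*r + 3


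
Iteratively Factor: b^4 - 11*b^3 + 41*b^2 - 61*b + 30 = (b - 5)*(b^3 - 6*b^2 + 11*b - 6) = (b - 5)*(b - 3)*(b^2 - 3*b + 2) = (b - 5)*(b - 3)*(b - 1)*(b - 2)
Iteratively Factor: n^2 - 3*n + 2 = (n - 2)*(n - 1)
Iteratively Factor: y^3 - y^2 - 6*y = (y + 2)*(y^2 - 3*y) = y*(y + 2)*(y - 3)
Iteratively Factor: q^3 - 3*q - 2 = (q + 1)*(q^2 - q - 2) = (q + 1)^2*(q - 2)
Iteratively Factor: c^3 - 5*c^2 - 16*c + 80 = (c + 4)*(c^2 - 9*c + 20) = (c - 4)*(c + 4)*(c - 5)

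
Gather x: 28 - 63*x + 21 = 49 - 63*x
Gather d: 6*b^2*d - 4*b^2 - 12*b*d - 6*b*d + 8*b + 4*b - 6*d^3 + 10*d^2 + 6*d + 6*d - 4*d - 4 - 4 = -4*b^2 + 12*b - 6*d^3 + 10*d^2 + d*(6*b^2 - 18*b + 8) - 8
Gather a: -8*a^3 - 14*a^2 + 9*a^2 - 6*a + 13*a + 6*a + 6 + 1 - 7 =-8*a^3 - 5*a^2 + 13*a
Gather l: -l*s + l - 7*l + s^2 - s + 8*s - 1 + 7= l*(-s - 6) + s^2 + 7*s + 6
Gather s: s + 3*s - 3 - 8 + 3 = 4*s - 8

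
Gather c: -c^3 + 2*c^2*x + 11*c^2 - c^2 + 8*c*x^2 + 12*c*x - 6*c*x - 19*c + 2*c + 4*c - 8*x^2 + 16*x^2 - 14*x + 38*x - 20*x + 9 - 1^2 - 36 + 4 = -c^3 + c^2*(2*x + 10) + c*(8*x^2 + 6*x - 13) + 8*x^2 + 4*x - 24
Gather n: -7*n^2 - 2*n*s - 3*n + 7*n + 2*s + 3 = -7*n^2 + n*(4 - 2*s) + 2*s + 3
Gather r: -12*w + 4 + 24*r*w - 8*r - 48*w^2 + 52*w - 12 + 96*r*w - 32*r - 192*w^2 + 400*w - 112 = r*(120*w - 40) - 240*w^2 + 440*w - 120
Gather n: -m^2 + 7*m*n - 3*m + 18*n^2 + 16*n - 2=-m^2 - 3*m + 18*n^2 + n*(7*m + 16) - 2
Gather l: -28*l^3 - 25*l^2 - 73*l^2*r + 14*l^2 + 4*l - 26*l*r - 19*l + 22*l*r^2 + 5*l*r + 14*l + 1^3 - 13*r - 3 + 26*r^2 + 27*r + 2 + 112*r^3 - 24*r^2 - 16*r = -28*l^3 + l^2*(-73*r - 11) + l*(22*r^2 - 21*r - 1) + 112*r^3 + 2*r^2 - 2*r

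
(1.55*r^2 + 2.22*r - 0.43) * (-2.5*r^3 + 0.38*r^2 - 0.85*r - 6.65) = -3.875*r^5 - 4.961*r^4 + 0.6011*r^3 - 12.3579*r^2 - 14.3975*r + 2.8595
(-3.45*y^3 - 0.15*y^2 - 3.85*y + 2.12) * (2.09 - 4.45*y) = 15.3525*y^4 - 6.543*y^3 + 16.819*y^2 - 17.4805*y + 4.4308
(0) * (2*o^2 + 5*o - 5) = 0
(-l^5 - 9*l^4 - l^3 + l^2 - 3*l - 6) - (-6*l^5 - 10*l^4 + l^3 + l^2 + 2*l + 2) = 5*l^5 + l^4 - 2*l^3 - 5*l - 8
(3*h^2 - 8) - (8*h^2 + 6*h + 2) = -5*h^2 - 6*h - 10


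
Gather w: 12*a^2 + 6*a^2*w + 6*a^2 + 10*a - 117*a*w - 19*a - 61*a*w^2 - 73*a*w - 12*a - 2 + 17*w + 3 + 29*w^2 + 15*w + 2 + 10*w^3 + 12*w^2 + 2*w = 18*a^2 - 21*a + 10*w^3 + w^2*(41 - 61*a) + w*(6*a^2 - 190*a + 34) + 3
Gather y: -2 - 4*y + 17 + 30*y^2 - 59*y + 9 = 30*y^2 - 63*y + 24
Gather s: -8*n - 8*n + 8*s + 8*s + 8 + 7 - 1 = -16*n + 16*s + 14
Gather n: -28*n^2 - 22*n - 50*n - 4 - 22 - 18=-28*n^2 - 72*n - 44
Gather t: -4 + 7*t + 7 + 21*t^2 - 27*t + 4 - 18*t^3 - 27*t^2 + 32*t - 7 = -18*t^3 - 6*t^2 + 12*t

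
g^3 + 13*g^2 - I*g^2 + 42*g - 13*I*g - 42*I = (g + 6)*(g + 7)*(g - I)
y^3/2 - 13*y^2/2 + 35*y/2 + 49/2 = (y/2 + 1/2)*(y - 7)^2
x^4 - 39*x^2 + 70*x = x*(x - 5)*(x - 2)*(x + 7)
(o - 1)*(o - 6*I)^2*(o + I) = o^4 - o^3 - 11*I*o^3 - 24*o^2 + 11*I*o^2 + 24*o - 36*I*o + 36*I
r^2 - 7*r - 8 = (r - 8)*(r + 1)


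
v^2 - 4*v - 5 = (v - 5)*(v + 1)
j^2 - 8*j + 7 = (j - 7)*(j - 1)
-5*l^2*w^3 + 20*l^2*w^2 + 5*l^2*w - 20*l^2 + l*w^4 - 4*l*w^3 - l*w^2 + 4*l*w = (-5*l + w)*(w - 4)*(w - 1)*(l*w + l)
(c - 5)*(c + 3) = c^2 - 2*c - 15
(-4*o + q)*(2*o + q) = -8*o^2 - 2*o*q + q^2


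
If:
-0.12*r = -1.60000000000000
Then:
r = 13.33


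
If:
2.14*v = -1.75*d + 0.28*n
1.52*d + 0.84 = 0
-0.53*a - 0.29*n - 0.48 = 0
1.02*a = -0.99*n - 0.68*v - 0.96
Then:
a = -0.54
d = -0.55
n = -0.66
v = 0.37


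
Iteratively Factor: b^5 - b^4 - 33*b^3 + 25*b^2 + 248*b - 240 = (b - 3)*(b^4 + 2*b^3 - 27*b^2 - 56*b + 80) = (b - 3)*(b - 1)*(b^3 + 3*b^2 - 24*b - 80) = (b - 5)*(b - 3)*(b - 1)*(b^2 + 8*b + 16) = (b - 5)*(b - 3)*(b - 1)*(b + 4)*(b + 4)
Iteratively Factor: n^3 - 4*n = (n + 2)*(n^2 - 2*n) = (n - 2)*(n + 2)*(n)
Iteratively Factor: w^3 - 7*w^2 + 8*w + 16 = (w - 4)*(w^2 - 3*w - 4) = (w - 4)*(w + 1)*(w - 4)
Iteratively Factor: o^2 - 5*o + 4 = (o - 4)*(o - 1)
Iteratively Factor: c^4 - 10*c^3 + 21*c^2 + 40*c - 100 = (c - 2)*(c^3 - 8*c^2 + 5*c + 50) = (c - 5)*(c - 2)*(c^2 - 3*c - 10) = (c - 5)*(c - 2)*(c + 2)*(c - 5)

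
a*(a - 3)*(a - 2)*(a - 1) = a^4 - 6*a^3 + 11*a^2 - 6*a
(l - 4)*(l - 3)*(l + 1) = l^3 - 6*l^2 + 5*l + 12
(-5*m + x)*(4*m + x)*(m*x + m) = -20*m^3*x - 20*m^3 - m^2*x^2 - m^2*x + m*x^3 + m*x^2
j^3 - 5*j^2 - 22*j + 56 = (j - 7)*(j - 2)*(j + 4)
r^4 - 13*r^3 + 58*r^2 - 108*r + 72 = (r - 6)*(r - 3)*(r - 2)^2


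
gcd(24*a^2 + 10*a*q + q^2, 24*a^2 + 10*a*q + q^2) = 24*a^2 + 10*a*q + q^2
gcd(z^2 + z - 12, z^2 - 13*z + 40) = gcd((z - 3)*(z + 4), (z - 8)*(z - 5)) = 1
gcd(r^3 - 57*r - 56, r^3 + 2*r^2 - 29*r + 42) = r + 7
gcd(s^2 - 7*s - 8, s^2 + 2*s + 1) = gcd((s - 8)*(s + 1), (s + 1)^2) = s + 1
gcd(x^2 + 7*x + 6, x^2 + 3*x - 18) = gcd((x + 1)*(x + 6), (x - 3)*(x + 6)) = x + 6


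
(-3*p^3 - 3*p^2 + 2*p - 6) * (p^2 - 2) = -3*p^5 - 3*p^4 + 8*p^3 - 4*p + 12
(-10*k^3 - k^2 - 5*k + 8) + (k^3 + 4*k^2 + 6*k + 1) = -9*k^3 + 3*k^2 + k + 9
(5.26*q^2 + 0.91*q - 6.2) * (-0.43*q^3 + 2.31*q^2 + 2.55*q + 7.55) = -2.2618*q^5 + 11.7593*q^4 + 18.1811*q^3 + 27.7115*q^2 - 8.9395*q - 46.81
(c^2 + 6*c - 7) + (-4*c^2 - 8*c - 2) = -3*c^2 - 2*c - 9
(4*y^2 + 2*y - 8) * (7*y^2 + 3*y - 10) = 28*y^4 + 26*y^3 - 90*y^2 - 44*y + 80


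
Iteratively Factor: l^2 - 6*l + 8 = (l - 2)*(l - 4)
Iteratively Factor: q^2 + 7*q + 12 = (q + 3)*(q + 4)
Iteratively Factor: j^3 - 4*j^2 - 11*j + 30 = (j + 3)*(j^2 - 7*j + 10) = (j - 5)*(j + 3)*(j - 2)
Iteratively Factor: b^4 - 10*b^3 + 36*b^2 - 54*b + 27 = (b - 1)*(b^3 - 9*b^2 + 27*b - 27) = (b - 3)*(b - 1)*(b^2 - 6*b + 9) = (b - 3)^2*(b - 1)*(b - 3)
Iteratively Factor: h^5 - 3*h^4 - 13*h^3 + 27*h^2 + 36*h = (h + 3)*(h^4 - 6*h^3 + 5*h^2 + 12*h) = (h - 3)*(h + 3)*(h^3 - 3*h^2 - 4*h) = (h - 4)*(h - 3)*(h + 3)*(h^2 + h) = (h - 4)*(h - 3)*(h + 1)*(h + 3)*(h)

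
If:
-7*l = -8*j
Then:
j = 7*l/8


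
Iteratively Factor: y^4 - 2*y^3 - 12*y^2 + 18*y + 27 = (y - 3)*(y^3 + y^2 - 9*y - 9) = (y - 3)*(y + 3)*(y^2 - 2*y - 3) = (y - 3)^2*(y + 3)*(y + 1)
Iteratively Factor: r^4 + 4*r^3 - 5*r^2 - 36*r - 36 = (r + 2)*(r^3 + 2*r^2 - 9*r - 18) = (r + 2)^2*(r^2 - 9) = (r - 3)*(r + 2)^2*(r + 3)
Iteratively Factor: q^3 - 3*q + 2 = (q - 1)*(q^2 + q - 2) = (q - 1)*(q + 2)*(q - 1)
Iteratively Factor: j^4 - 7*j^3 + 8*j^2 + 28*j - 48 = (j - 2)*(j^3 - 5*j^2 - 2*j + 24) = (j - 3)*(j - 2)*(j^2 - 2*j - 8) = (j - 4)*(j - 3)*(j - 2)*(j + 2)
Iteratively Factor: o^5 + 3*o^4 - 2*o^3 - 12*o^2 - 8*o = (o + 2)*(o^4 + o^3 - 4*o^2 - 4*o) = (o + 2)^2*(o^3 - o^2 - 2*o) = o*(o + 2)^2*(o^2 - o - 2) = o*(o + 1)*(o + 2)^2*(o - 2)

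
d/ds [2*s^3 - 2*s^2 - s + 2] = 6*s^2 - 4*s - 1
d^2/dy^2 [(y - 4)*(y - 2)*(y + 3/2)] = 6*y - 9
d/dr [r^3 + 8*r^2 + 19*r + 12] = 3*r^2 + 16*r + 19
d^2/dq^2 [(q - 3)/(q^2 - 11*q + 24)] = 2/(q^3 - 24*q^2 + 192*q - 512)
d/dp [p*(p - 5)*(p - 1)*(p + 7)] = 4*p^3 + 3*p^2 - 74*p + 35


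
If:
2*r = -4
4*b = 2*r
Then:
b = -1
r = -2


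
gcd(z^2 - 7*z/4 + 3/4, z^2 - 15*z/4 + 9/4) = z - 3/4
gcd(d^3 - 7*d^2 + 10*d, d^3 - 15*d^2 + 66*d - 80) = d^2 - 7*d + 10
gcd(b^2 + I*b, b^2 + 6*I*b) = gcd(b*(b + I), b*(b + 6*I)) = b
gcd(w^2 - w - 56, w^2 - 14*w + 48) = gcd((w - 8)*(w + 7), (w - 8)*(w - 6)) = w - 8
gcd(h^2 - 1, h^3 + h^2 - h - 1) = h^2 - 1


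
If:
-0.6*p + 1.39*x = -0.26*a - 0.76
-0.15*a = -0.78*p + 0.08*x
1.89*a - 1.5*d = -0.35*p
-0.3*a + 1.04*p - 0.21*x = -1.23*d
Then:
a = -0.03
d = -0.05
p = -0.06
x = -0.57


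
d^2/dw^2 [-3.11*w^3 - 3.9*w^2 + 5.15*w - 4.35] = -18.66*w - 7.8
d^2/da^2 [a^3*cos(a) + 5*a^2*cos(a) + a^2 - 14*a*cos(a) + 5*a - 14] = -a^3*cos(a) - 6*a^2*sin(a) - 5*a^2*cos(a) + 20*sqrt(2)*a*cos(a + pi/4) + 28*sin(a) + 10*cos(a) + 2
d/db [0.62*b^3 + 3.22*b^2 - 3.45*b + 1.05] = 1.86*b^2 + 6.44*b - 3.45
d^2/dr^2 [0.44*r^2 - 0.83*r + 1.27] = 0.880000000000000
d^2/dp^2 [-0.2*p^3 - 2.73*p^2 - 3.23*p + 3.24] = -1.2*p - 5.46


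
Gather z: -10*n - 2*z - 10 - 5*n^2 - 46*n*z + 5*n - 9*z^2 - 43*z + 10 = -5*n^2 - 5*n - 9*z^2 + z*(-46*n - 45)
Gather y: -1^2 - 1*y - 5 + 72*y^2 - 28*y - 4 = 72*y^2 - 29*y - 10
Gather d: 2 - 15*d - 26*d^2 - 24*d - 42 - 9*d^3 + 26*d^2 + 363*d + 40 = -9*d^3 + 324*d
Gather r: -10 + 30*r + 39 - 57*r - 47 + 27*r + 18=0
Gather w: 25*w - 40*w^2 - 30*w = -40*w^2 - 5*w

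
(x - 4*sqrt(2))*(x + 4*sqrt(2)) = x^2 - 32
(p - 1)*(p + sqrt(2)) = p^2 - p + sqrt(2)*p - sqrt(2)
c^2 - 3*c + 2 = (c - 2)*(c - 1)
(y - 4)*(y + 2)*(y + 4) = y^3 + 2*y^2 - 16*y - 32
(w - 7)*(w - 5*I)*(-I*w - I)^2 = -w^4 + 5*w^3 + 5*I*w^3 + 13*w^2 - 25*I*w^2 + 7*w - 65*I*w - 35*I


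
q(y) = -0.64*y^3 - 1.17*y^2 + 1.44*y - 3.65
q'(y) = -1.92*y^2 - 2.34*y + 1.44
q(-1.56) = -6.31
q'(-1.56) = 0.42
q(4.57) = -82.59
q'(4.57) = -49.35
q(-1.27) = -6.05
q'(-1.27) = 1.32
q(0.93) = -3.84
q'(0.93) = -2.40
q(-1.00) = -5.62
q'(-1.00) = 1.86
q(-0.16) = -3.91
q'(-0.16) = 1.77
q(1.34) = -5.36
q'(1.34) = -5.14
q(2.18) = -12.70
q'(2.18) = -12.79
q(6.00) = -175.37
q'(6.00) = -81.72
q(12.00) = -1260.77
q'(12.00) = -303.12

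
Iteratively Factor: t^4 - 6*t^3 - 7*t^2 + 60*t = (t - 4)*(t^3 - 2*t^2 - 15*t) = (t - 4)*(t + 3)*(t^2 - 5*t) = t*(t - 4)*(t + 3)*(t - 5)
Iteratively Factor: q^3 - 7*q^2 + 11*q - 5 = (q - 5)*(q^2 - 2*q + 1) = (q - 5)*(q - 1)*(q - 1)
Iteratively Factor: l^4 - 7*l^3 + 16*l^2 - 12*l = (l - 3)*(l^3 - 4*l^2 + 4*l) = l*(l - 3)*(l^2 - 4*l + 4) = l*(l - 3)*(l - 2)*(l - 2)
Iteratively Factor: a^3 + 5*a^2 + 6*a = (a + 2)*(a^2 + 3*a) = a*(a + 2)*(a + 3)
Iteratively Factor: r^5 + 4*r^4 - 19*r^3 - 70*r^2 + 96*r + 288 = (r + 4)*(r^4 - 19*r^2 + 6*r + 72) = (r - 3)*(r + 4)*(r^3 + 3*r^2 - 10*r - 24) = (r - 3)*(r + 2)*(r + 4)*(r^2 + r - 12) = (r - 3)^2*(r + 2)*(r + 4)*(r + 4)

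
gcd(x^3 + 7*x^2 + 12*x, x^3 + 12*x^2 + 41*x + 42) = x + 3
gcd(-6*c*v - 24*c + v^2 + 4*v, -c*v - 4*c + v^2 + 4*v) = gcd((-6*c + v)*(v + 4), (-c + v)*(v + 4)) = v + 4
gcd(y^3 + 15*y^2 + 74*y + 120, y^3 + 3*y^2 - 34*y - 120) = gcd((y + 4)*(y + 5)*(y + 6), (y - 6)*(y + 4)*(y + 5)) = y^2 + 9*y + 20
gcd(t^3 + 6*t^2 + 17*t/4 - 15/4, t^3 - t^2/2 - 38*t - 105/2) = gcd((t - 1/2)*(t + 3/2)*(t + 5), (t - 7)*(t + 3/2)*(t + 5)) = t^2 + 13*t/2 + 15/2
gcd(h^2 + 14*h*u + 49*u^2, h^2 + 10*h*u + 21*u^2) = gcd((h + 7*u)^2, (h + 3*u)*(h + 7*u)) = h + 7*u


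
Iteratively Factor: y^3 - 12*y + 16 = (y - 2)*(y^2 + 2*y - 8) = (y - 2)^2*(y + 4)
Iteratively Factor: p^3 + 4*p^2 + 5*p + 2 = (p + 2)*(p^2 + 2*p + 1) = (p + 1)*(p + 2)*(p + 1)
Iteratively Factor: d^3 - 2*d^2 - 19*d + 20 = (d + 4)*(d^2 - 6*d + 5) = (d - 5)*(d + 4)*(d - 1)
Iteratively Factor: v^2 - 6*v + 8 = (v - 2)*(v - 4)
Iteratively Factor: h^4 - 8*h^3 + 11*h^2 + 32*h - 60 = (h - 3)*(h^3 - 5*h^2 - 4*h + 20) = (h - 3)*(h - 2)*(h^2 - 3*h - 10) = (h - 3)*(h - 2)*(h + 2)*(h - 5)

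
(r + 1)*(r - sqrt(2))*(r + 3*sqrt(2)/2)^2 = r^4 + r^3 + 2*sqrt(2)*r^3 - 3*r^2/2 + 2*sqrt(2)*r^2 - 9*sqrt(2)*r/2 - 3*r/2 - 9*sqrt(2)/2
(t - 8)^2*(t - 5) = t^3 - 21*t^2 + 144*t - 320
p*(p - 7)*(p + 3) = p^3 - 4*p^2 - 21*p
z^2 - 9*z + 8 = (z - 8)*(z - 1)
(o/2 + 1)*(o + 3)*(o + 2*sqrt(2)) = o^3/2 + sqrt(2)*o^2 + 5*o^2/2 + 3*o + 5*sqrt(2)*o + 6*sqrt(2)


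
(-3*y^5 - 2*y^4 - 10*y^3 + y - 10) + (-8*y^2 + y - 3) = -3*y^5 - 2*y^4 - 10*y^3 - 8*y^2 + 2*y - 13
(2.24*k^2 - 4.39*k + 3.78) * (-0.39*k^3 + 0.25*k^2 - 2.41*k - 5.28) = -0.8736*k^5 + 2.2721*k^4 - 7.9701*k^3 - 0.302300000000001*k^2 + 14.0694*k - 19.9584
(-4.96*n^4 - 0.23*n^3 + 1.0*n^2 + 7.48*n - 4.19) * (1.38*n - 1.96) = -6.8448*n^5 + 9.4042*n^4 + 1.8308*n^3 + 8.3624*n^2 - 20.443*n + 8.2124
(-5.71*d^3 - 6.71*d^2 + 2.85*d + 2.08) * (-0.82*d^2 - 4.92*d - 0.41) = 4.6822*d^5 + 33.5954*d^4 + 33.0173*d^3 - 12.9765*d^2 - 11.4021*d - 0.8528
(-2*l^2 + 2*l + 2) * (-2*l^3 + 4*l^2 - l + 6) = 4*l^5 - 12*l^4 + 6*l^3 - 6*l^2 + 10*l + 12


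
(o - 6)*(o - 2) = o^2 - 8*o + 12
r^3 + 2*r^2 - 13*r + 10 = (r - 2)*(r - 1)*(r + 5)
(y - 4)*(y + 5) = y^2 + y - 20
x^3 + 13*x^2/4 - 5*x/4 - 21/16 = (x - 3/4)*(x + 1/2)*(x + 7/2)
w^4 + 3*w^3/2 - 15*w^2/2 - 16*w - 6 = (w - 3)*(w + 1/2)*(w + 2)^2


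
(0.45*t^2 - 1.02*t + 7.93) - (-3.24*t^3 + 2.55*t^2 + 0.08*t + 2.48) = 3.24*t^3 - 2.1*t^2 - 1.1*t + 5.45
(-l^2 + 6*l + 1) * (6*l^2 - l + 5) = -6*l^4 + 37*l^3 - 5*l^2 + 29*l + 5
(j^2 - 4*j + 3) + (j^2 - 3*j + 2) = 2*j^2 - 7*j + 5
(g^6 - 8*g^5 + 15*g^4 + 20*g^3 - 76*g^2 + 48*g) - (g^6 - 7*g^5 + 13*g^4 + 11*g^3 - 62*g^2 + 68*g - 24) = -g^5 + 2*g^4 + 9*g^3 - 14*g^2 - 20*g + 24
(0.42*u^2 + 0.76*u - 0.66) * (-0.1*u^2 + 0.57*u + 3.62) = -0.042*u^4 + 0.1634*u^3 + 2.0196*u^2 + 2.375*u - 2.3892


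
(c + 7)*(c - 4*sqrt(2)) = c^2 - 4*sqrt(2)*c + 7*c - 28*sqrt(2)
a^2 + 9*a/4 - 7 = (a - 7/4)*(a + 4)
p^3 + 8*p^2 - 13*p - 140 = (p - 4)*(p + 5)*(p + 7)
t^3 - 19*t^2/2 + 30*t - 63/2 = (t - 7/2)*(t - 3)^2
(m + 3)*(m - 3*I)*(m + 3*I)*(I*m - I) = I*m^4 + 2*I*m^3 + 6*I*m^2 + 18*I*m - 27*I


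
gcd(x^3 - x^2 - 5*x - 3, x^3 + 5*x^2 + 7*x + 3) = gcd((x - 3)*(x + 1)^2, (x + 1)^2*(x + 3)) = x^2 + 2*x + 1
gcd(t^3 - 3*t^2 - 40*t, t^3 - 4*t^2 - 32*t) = t^2 - 8*t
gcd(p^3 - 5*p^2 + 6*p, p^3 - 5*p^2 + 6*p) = p^3 - 5*p^2 + 6*p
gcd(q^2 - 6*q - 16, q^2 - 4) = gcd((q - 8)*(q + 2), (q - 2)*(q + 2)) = q + 2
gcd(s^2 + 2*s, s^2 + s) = s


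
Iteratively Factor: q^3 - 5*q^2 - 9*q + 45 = (q + 3)*(q^2 - 8*q + 15) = (q - 3)*(q + 3)*(q - 5)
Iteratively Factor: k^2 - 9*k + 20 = (k - 5)*(k - 4)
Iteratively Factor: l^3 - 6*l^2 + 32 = (l - 4)*(l^2 - 2*l - 8) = (l - 4)^2*(l + 2)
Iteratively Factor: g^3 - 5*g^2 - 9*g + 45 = (g - 5)*(g^2 - 9) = (g - 5)*(g - 3)*(g + 3)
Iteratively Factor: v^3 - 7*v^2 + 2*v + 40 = (v - 5)*(v^2 - 2*v - 8) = (v - 5)*(v + 2)*(v - 4)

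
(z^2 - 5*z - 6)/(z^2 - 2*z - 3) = (z - 6)/(z - 3)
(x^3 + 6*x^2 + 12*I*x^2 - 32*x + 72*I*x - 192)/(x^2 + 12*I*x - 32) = x + 6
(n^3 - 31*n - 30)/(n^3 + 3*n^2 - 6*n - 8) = (n^2 - n - 30)/(n^2 + 2*n - 8)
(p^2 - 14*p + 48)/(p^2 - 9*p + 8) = (p - 6)/(p - 1)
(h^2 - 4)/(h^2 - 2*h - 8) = (h - 2)/(h - 4)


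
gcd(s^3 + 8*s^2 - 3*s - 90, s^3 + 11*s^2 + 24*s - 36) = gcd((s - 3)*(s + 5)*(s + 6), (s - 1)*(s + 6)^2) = s + 6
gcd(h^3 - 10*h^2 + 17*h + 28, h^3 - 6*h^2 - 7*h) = h^2 - 6*h - 7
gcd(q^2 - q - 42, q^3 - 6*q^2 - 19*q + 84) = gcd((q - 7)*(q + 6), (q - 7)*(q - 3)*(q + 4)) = q - 7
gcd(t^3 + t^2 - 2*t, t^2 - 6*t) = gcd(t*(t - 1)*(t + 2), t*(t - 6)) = t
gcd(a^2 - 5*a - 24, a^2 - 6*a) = 1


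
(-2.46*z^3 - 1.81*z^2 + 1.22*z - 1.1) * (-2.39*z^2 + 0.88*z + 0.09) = 5.8794*z^5 + 2.1611*z^4 - 4.73*z^3 + 3.5397*z^2 - 0.8582*z - 0.099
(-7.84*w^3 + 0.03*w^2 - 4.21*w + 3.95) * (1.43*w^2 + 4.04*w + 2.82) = -11.2112*w^5 - 31.6307*w^4 - 28.0079*w^3 - 11.2753*w^2 + 4.0858*w + 11.139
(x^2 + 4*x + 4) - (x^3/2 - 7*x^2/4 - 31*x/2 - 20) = -x^3/2 + 11*x^2/4 + 39*x/2 + 24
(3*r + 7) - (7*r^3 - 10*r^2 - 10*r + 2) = -7*r^3 + 10*r^2 + 13*r + 5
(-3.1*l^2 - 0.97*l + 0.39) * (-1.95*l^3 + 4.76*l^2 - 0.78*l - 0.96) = 6.045*l^5 - 12.8645*l^4 - 2.9597*l^3 + 5.589*l^2 + 0.627*l - 0.3744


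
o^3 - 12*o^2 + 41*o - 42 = (o - 7)*(o - 3)*(o - 2)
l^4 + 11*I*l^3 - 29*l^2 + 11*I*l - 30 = (l - I)*(l + I)*(l + 5*I)*(l + 6*I)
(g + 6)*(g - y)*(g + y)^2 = g^4 + g^3*y + 6*g^3 - g^2*y^2 + 6*g^2*y - g*y^3 - 6*g*y^2 - 6*y^3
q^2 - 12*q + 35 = (q - 7)*(q - 5)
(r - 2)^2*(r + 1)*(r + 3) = r^4 - 9*r^2 + 4*r + 12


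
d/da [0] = 0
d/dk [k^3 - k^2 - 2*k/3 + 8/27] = 3*k^2 - 2*k - 2/3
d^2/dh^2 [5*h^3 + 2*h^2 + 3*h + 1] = 30*h + 4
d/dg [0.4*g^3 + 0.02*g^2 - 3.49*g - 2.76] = 1.2*g^2 + 0.04*g - 3.49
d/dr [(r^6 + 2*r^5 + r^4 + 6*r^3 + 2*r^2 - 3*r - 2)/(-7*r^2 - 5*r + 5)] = (-28*r^7 - 67*r^6 - 24*r^5 - 7*r^4 - 40*r^3 + 59*r^2 - 8*r - 25)/(49*r^4 + 70*r^3 - 45*r^2 - 50*r + 25)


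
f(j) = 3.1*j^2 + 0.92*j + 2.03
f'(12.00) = 75.32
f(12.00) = 459.47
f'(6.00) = 38.12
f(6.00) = 119.15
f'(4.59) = 29.38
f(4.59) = 71.56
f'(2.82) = 18.40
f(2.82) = 29.28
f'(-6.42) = -38.88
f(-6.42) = 123.89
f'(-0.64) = -3.05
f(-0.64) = 2.71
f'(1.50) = 10.22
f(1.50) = 10.38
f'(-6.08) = -36.78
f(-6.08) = 111.03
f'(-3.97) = -23.69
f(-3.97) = 47.24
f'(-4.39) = -26.30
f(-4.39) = 57.73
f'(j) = 6.2*j + 0.92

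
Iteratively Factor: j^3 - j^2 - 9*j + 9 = (j - 3)*(j^2 + 2*j - 3) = (j - 3)*(j - 1)*(j + 3)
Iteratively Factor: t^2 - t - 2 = (t - 2)*(t + 1)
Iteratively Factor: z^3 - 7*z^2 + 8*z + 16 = (z - 4)*(z^2 - 3*z - 4) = (z - 4)^2*(z + 1)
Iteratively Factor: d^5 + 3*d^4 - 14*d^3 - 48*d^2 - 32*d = (d + 4)*(d^4 - d^3 - 10*d^2 - 8*d) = (d - 4)*(d + 4)*(d^3 + 3*d^2 + 2*d) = (d - 4)*(d + 2)*(d + 4)*(d^2 + d) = (d - 4)*(d + 1)*(d + 2)*(d + 4)*(d)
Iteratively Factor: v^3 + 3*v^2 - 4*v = (v - 1)*(v^2 + 4*v) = (v - 1)*(v + 4)*(v)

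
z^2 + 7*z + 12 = (z + 3)*(z + 4)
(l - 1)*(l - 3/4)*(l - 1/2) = l^3 - 9*l^2/4 + 13*l/8 - 3/8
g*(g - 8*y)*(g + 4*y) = g^3 - 4*g^2*y - 32*g*y^2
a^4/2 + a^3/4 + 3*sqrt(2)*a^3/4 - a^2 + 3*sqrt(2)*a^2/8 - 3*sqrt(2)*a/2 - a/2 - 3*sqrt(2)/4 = (a/2 + sqrt(2)/2)*(a + 1/2)*(a - sqrt(2))*(a + 3*sqrt(2)/2)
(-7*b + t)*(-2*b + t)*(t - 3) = 14*b^2*t - 42*b^2 - 9*b*t^2 + 27*b*t + t^3 - 3*t^2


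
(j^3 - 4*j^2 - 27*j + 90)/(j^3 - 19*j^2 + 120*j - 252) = (j^2 + 2*j - 15)/(j^2 - 13*j + 42)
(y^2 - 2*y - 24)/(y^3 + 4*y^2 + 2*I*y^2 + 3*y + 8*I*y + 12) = (y - 6)/(y^2 + 2*I*y + 3)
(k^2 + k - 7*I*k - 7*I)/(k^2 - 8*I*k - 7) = (k + 1)/(k - I)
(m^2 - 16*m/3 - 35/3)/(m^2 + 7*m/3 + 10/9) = 3*(m - 7)/(3*m + 2)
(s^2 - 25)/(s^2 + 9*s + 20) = (s - 5)/(s + 4)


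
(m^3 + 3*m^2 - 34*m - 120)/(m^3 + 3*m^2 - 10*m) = (m^2 - 2*m - 24)/(m*(m - 2))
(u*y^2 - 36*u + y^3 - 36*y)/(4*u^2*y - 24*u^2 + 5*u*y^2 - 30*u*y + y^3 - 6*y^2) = (y + 6)/(4*u + y)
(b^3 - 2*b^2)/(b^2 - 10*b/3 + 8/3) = 3*b^2/(3*b - 4)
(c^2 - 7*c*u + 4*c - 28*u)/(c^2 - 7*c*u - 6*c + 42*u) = (c + 4)/(c - 6)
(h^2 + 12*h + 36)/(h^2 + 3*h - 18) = (h + 6)/(h - 3)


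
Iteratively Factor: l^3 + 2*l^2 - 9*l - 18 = (l + 2)*(l^2 - 9) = (l + 2)*(l + 3)*(l - 3)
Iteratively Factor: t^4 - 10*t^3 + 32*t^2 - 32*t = (t - 4)*(t^3 - 6*t^2 + 8*t) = (t - 4)^2*(t^2 - 2*t) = (t - 4)^2*(t - 2)*(t)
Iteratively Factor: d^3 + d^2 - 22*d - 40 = (d + 4)*(d^2 - 3*d - 10) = (d - 5)*(d + 4)*(d + 2)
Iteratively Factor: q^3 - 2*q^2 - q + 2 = (q - 2)*(q^2 - 1) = (q - 2)*(q - 1)*(q + 1)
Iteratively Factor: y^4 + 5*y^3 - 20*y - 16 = (y + 4)*(y^3 + y^2 - 4*y - 4) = (y - 2)*(y + 4)*(y^2 + 3*y + 2) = (y - 2)*(y + 2)*(y + 4)*(y + 1)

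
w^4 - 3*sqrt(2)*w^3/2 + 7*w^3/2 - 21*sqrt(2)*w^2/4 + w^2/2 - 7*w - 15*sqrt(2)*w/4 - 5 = (w + 1)*(w + 5/2)*(w - 2*sqrt(2))*(w + sqrt(2)/2)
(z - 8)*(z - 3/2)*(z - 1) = z^3 - 21*z^2/2 + 43*z/2 - 12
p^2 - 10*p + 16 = (p - 8)*(p - 2)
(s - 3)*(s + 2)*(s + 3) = s^3 + 2*s^2 - 9*s - 18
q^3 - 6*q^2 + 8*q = q*(q - 4)*(q - 2)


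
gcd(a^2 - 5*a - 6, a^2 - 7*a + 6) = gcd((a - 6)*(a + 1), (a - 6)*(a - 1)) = a - 6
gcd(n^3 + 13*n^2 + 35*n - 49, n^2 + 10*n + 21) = n + 7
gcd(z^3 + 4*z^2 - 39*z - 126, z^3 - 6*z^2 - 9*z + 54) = z^2 - 3*z - 18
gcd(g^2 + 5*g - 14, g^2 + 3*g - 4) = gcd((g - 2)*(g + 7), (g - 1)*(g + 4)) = 1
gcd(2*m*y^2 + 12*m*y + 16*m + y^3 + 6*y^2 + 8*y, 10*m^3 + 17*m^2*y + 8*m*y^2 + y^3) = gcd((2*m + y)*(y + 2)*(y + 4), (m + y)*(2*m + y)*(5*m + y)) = 2*m + y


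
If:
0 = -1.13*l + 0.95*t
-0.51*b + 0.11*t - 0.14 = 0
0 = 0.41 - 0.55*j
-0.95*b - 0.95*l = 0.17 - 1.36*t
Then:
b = -0.33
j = 0.75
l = -0.21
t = -0.25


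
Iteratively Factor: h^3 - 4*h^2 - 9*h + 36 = (h + 3)*(h^2 - 7*h + 12) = (h - 4)*(h + 3)*(h - 3)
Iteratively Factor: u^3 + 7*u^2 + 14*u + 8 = (u + 4)*(u^2 + 3*u + 2) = (u + 2)*(u + 4)*(u + 1)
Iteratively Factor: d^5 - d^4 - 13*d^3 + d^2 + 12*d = (d)*(d^4 - d^3 - 13*d^2 + d + 12) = d*(d + 3)*(d^3 - 4*d^2 - d + 4) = d*(d + 1)*(d + 3)*(d^2 - 5*d + 4) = d*(d - 4)*(d + 1)*(d + 3)*(d - 1)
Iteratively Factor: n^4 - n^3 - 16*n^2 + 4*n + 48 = (n - 4)*(n^3 + 3*n^2 - 4*n - 12) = (n - 4)*(n - 2)*(n^2 + 5*n + 6) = (n - 4)*(n - 2)*(n + 3)*(n + 2)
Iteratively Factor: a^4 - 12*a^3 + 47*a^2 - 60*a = (a - 4)*(a^3 - 8*a^2 + 15*a) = a*(a - 4)*(a^2 - 8*a + 15) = a*(a - 5)*(a - 4)*(a - 3)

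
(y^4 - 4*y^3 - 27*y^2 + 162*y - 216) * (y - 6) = y^5 - 10*y^4 - 3*y^3 + 324*y^2 - 1188*y + 1296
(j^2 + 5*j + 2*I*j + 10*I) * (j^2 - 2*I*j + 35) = j^4 + 5*j^3 + 39*j^2 + 195*j + 70*I*j + 350*I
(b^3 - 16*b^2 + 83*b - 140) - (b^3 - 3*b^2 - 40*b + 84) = -13*b^2 + 123*b - 224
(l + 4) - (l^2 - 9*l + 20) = -l^2 + 10*l - 16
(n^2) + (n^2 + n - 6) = 2*n^2 + n - 6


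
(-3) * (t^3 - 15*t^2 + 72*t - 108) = -3*t^3 + 45*t^2 - 216*t + 324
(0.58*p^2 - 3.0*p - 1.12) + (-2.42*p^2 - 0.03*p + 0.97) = -1.84*p^2 - 3.03*p - 0.15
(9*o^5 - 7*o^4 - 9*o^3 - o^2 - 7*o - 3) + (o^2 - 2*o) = 9*o^5 - 7*o^4 - 9*o^3 - 9*o - 3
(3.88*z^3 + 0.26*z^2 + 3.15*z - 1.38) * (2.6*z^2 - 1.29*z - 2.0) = 10.088*z^5 - 4.3292*z^4 + 0.0945999999999997*z^3 - 8.1715*z^2 - 4.5198*z + 2.76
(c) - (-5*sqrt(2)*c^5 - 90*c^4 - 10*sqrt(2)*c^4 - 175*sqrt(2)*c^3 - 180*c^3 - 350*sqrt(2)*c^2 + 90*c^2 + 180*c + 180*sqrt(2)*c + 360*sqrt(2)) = 5*sqrt(2)*c^5 + 10*sqrt(2)*c^4 + 90*c^4 + 180*c^3 + 175*sqrt(2)*c^3 - 90*c^2 + 350*sqrt(2)*c^2 - 180*sqrt(2)*c - 179*c - 360*sqrt(2)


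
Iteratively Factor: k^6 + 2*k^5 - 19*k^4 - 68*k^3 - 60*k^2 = (k + 2)*(k^5 - 19*k^3 - 30*k^2) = k*(k + 2)*(k^4 - 19*k^2 - 30*k) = k*(k + 2)*(k + 3)*(k^3 - 3*k^2 - 10*k) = k*(k + 2)^2*(k + 3)*(k^2 - 5*k) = k^2*(k + 2)^2*(k + 3)*(k - 5)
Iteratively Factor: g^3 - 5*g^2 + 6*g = (g)*(g^2 - 5*g + 6) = g*(g - 3)*(g - 2)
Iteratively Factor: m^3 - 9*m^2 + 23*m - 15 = (m - 3)*(m^2 - 6*m + 5) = (m - 5)*(m - 3)*(m - 1)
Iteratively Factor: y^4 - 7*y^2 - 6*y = (y - 3)*(y^3 + 3*y^2 + 2*y) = y*(y - 3)*(y^2 + 3*y + 2) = y*(y - 3)*(y + 1)*(y + 2)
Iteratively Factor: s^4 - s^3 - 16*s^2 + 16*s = (s - 4)*(s^3 + 3*s^2 - 4*s) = s*(s - 4)*(s^2 + 3*s - 4) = s*(s - 4)*(s - 1)*(s + 4)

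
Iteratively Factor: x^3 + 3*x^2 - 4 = (x - 1)*(x^2 + 4*x + 4) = (x - 1)*(x + 2)*(x + 2)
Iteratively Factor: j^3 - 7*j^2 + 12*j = (j - 4)*(j^2 - 3*j) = (j - 4)*(j - 3)*(j)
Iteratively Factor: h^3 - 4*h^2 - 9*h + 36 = (h - 3)*(h^2 - h - 12) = (h - 4)*(h - 3)*(h + 3)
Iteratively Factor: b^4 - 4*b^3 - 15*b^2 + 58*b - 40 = (b - 1)*(b^3 - 3*b^2 - 18*b + 40) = (b - 1)*(b + 4)*(b^2 - 7*b + 10) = (b - 2)*(b - 1)*(b + 4)*(b - 5)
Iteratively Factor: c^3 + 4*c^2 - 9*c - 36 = (c - 3)*(c^2 + 7*c + 12) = (c - 3)*(c + 4)*(c + 3)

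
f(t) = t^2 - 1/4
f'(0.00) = 0.00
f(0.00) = -0.25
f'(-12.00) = -24.00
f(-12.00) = 143.75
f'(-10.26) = -20.52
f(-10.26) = 105.02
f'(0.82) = 1.64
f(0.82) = 0.42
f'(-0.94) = -1.88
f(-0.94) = 0.63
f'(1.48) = 2.96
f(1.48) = 1.94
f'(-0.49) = -0.98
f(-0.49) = -0.01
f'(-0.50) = -1.00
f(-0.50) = 0.00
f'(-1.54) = -3.08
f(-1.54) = 2.12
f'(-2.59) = -5.18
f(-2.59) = 6.46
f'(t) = 2*t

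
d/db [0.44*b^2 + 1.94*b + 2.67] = 0.88*b + 1.94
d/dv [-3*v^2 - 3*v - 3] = -6*v - 3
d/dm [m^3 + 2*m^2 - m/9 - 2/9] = 3*m^2 + 4*m - 1/9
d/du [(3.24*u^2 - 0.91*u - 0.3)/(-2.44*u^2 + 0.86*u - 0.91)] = (0.566000000000001*u^2 - 7.3608*u + 1.0861)/(5.9536*u^4 - 4.1968*u^3 + 5.1804*u^2 - 1.5652*u + 0.8281)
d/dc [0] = 0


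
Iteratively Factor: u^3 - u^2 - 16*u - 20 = (u + 2)*(u^2 - 3*u - 10) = (u - 5)*(u + 2)*(u + 2)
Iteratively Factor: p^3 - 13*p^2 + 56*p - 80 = (p - 4)*(p^2 - 9*p + 20) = (p - 4)^2*(p - 5)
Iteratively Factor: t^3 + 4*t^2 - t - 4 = (t + 1)*(t^2 + 3*t - 4) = (t - 1)*(t + 1)*(t + 4)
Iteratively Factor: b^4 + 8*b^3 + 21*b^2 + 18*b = (b + 2)*(b^3 + 6*b^2 + 9*b) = b*(b + 2)*(b^2 + 6*b + 9) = b*(b + 2)*(b + 3)*(b + 3)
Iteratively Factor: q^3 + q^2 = (q)*(q^2 + q) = q*(q + 1)*(q)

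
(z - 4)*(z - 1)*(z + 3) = z^3 - 2*z^2 - 11*z + 12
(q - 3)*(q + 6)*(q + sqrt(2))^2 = q^4 + 2*sqrt(2)*q^3 + 3*q^3 - 16*q^2 + 6*sqrt(2)*q^2 - 36*sqrt(2)*q + 6*q - 36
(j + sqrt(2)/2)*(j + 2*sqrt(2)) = j^2 + 5*sqrt(2)*j/2 + 2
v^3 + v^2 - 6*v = v*(v - 2)*(v + 3)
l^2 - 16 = (l - 4)*(l + 4)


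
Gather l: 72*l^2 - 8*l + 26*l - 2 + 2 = 72*l^2 + 18*l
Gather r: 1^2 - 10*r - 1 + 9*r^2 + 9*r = 9*r^2 - r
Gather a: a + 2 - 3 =a - 1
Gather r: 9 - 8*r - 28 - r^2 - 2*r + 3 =-r^2 - 10*r - 16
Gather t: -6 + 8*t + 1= 8*t - 5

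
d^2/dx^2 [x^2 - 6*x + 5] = 2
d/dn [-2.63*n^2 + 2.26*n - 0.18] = 2.26 - 5.26*n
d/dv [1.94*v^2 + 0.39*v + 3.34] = 3.88*v + 0.39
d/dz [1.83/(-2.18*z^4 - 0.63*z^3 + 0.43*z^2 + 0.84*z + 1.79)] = (15.9576*z^3 + 3.4587*z^2 - 1.5738*z - 1.5372)/(-2.18*z^4 - 0.63*z^3 + 0.43*z^2 + 0.84*z + 1.79)^2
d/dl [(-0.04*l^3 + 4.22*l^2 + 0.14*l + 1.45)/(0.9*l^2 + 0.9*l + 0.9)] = (-0.0444444444444444*l^4 - 0.0888888888888903*l^3 + 4.4*l^2 + 6.15555555555555*l - 1.45555555555556)/(1.0*l^4 + 2.0*l^3 + 3.0*l^2 + 2.0*l + 1.0)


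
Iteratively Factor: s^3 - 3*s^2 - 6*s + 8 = (s + 2)*(s^2 - 5*s + 4) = (s - 4)*(s + 2)*(s - 1)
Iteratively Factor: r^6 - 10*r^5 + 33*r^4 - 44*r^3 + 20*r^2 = (r - 2)*(r^5 - 8*r^4 + 17*r^3 - 10*r^2) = (r - 5)*(r - 2)*(r^4 - 3*r^3 + 2*r^2) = r*(r - 5)*(r - 2)*(r^3 - 3*r^2 + 2*r) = r^2*(r - 5)*(r - 2)*(r^2 - 3*r + 2) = r^2*(r - 5)*(r - 2)^2*(r - 1)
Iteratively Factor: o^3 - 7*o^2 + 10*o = (o - 2)*(o^2 - 5*o) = (o - 5)*(o - 2)*(o)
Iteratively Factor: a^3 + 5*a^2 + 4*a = (a + 4)*(a^2 + a) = a*(a + 4)*(a + 1)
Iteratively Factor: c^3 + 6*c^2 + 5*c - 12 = (c - 1)*(c^2 + 7*c + 12) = (c - 1)*(c + 3)*(c + 4)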